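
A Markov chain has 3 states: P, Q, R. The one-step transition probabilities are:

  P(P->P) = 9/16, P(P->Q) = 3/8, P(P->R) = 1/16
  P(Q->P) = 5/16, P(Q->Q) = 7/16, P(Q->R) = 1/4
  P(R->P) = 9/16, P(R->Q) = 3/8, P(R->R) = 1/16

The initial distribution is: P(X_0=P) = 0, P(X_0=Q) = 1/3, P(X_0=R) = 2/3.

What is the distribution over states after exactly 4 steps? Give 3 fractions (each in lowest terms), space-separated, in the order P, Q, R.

Propagating the distribution step by step (d_{t+1} = d_t * P):
d_0 = (P=0, Q=1/3, R=2/3)
  d_1[P] = 0*9/16 + 1/3*5/16 + 2/3*9/16 = 23/48
  d_1[Q] = 0*3/8 + 1/3*7/16 + 2/3*3/8 = 19/48
  d_1[R] = 0*1/16 + 1/3*1/4 + 2/3*1/16 = 1/8
d_1 = (P=23/48, Q=19/48, R=1/8)
  d_2[P] = 23/48*9/16 + 19/48*5/16 + 1/8*9/16 = 89/192
  d_2[Q] = 23/48*3/8 + 19/48*7/16 + 1/8*3/8 = 307/768
  d_2[R] = 23/48*1/16 + 19/48*1/4 + 1/8*1/16 = 35/256
d_2 = (P=89/192, Q=307/768, R=35/256)
  d_3[P] = 89/192*9/16 + 307/768*5/16 + 35/256*9/16 = 1421/3072
  d_3[Q] = 89/192*3/8 + 307/768*7/16 + 35/256*3/8 = 4915/12288
  d_3[R] = 89/192*1/16 + 307/768*1/4 + 35/256*1/16 = 563/4096
d_3 = (P=1421/3072, Q=4915/12288, R=563/4096)
  d_4[P] = 1421/3072*9/16 + 4915/12288*5/16 + 563/4096*9/16 = 22733/49152
  d_4[Q] = 1421/3072*3/8 + 4915/12288*7/16 + 563/4096*3/8 = 78643/196608
  d_4[R] = 1421/3072*1/16 + 4915/12288*1/4 + 563/4096*1/16 = 9011/65536
d_4 = (P=22733/49152, Q=78643/196608, R=9011/65536)

Answer: 22733/49152 78643/196608 9011/65536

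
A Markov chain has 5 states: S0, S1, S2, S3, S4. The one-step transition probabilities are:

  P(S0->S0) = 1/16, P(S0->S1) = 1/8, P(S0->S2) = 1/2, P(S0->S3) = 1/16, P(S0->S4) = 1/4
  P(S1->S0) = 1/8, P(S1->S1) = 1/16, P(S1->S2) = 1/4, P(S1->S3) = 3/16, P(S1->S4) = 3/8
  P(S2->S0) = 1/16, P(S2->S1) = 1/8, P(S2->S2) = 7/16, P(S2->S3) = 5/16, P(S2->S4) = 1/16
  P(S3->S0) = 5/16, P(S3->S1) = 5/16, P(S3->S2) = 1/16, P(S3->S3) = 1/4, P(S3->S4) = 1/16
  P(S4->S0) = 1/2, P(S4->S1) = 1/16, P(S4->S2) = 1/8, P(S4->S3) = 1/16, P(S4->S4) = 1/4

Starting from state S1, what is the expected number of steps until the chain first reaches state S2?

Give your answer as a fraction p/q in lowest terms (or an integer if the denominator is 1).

Let h_i = expected steps to first reach S2 from state i.
Boundary: h_S2 = 0.
First-step equations for the other states:
  h_S0 = 1 + 1/16*h_S0 + 1/8*h_S1 + 1/2*h_S2 + 1/16*h_S3 + 1/4*h_S4
  h_S1 = 1 + 1/8*h_S0 + 1/16*h_S1 + 1/4*h_S2 + 3/16*h_S3 + 3/8*h_S4
  h_S3 = 1 + 5/16*h_S0 + 5/16*h_S1 + 1/16*h_S2 + 1/4*h_S3 + 1/16*h_S4
  h_S4 = 1 + 1/2*h_S0 + 1/16*h_S1 + 1/8*h_S2 + 1/16*h_S3 + 1/4*h_S4

Substituting h_S2 = 0 and rearranging gives the linear system (I - Q) h = 1:
  [15/16, -1/8, -1/16, -1/4] . (h_S0, h_S1, h_S3, h_S4) = 1
  [-1/8, 15/16, -3/16, -3/8] . (h_S0, h_S1, h_S3, h_S4) = 1
  [-5/16, -5/16, 3/4, -1/16] . (h_S0, h_S1, h_S3, h_S4) = 1
  [-1/2, -1/16, -1/16, 3/4] . (h_S0, h_S1, h_S3, h_S4) = 1

Solving yields:
  h_S0 = 2768/929
  h_S1 = 18544/4645
  h_S3 = 21248/4645
  h_S4 = 18736/4645

Starting state is S1, so the expected hitting time is h_S1 = 18544/4645.

Answer: 18544/4645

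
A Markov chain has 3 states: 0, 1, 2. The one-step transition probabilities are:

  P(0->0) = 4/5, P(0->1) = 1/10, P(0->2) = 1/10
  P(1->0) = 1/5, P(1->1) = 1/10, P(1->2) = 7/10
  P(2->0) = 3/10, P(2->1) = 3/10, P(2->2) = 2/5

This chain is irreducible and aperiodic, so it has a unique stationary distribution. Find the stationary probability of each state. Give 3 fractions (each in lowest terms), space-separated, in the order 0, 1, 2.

Answer: 33/58 9/58 8/29

Derivation:
The stationary distribution satisfies pi = pi * P, i.e.:
  pi_0 = 4/5*pi_0 + 1/5*pi_1 + 3/10*pi_2
  pi_1 = 1/10*pi_0 + 1/10*pi_1 + 3/10*pi_2
  pi_2 = 1/10*pi_0 + 7/10*pi_1 + 2/5*pi_2
with normalization: pi_0 + pi_1 + pi_2 = 1.

Using the first 2 balance equations plus normalization, the linear system A*pi = b is:
  [-1/5, 1/5, 3/10] . pi = 0
  [1/10, -9/10, 3/10] . pi = 0
  [1, 1, 1] . pi = 1

Solving yields:
  pi_0 = 33/58
  pi_1 = 9/58
  pi_2 = 8/29

Verification (pi * P):
  33/58*4/5 + 9/58*1/5 + 8/29*3/10 = 33/58 = pi_0  (ok)
  33/58*1/10 + 9/58*1/10 + 8/29*3/10 = 9/58 = pi_1  (ok)
  33/58*1/10 + 9/58*7/10 + 8/29*2/5 = 8/29 = pi_2  (ok)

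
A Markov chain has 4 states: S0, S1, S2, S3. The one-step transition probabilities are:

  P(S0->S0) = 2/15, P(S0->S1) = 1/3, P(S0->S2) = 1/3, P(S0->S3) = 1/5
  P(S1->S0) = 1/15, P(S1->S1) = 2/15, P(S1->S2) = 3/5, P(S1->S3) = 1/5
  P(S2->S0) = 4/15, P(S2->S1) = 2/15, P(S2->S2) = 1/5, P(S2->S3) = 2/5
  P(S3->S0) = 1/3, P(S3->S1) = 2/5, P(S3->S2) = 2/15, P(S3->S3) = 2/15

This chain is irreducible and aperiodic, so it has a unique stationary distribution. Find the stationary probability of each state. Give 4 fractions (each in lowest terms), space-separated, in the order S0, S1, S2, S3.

The stationary distribution satisfies pi = pi * P, i.e.:
  pi_S0 = 2/15*pi_S0 + 1/15*pi_S1 + 4/15*pi_S2 + 1/3*pi_S3
  pi_S1 = 1/3*pi_S0 + 2/15*pi_S1 + 2/15*pi_S2 + 2/5*pi_S3
  pi_S2 = 1/3*pi_S0 + 3/5*pi_S1 + 1/5*pi_S2 + 2/15*pi_S3
  pi_S3 = 1/5*pi_S0 + 1/5*pi_S1 + 2/5*pi_S2 + 2/15*pi_S3
with normalization: pi_S0 + pi_S1 + pi_S2 + pi_S3 = 1.

Using the first 3 balance equations plus normalization, the linear system A*pi = b is:
  [-13/15, 1/15, 4/15, 1/3] . pi = 0
  [1/3, -13/15, 2/15, 2/5] . pi = 0
  [1/3, 3/5, -4/5, 2/15] . pi = 0
  [1, 1, 1, 1] . pi = 1

Solving yields:
  pi_S0 = 181/873
  pi_S1 = 629/2619
  pi_S2 = 805/2619
  pi_S3 = 214/873

Verification (pi * P):
  181/873*2/15 + 629/2619*1/15 + 805/2619*4/15 + 214/873*1/3 = 181/873 = pi_S0  (ok)
  181/873*1/3 + 629/2619*2/15 + 805/2619*2/15 + 214/873*2/5 = 629/2619 = pi_S1  (ok)
  181/873*1/3 + 629/2619*3/5 + 805/2619*1/5 + 214/873*2/15 = 805/2619 = pi_S2  (ok)
  181/873*1/5 + 629/2619*1/5 + 805/2619*2/5 + 214/873*2/15 = 214/873 = pi_S3  (ok)

Answer: 181/873 629/2619 805/2619 214/873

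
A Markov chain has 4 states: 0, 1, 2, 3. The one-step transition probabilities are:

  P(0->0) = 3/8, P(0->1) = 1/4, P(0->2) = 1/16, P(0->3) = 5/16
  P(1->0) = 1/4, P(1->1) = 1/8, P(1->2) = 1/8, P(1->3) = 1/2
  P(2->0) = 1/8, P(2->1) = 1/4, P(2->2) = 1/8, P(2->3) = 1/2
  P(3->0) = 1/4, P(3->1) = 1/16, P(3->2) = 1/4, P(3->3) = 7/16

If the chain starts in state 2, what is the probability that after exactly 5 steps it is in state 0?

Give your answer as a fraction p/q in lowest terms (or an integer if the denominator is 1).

Computing P^5 by repeated multiplication:
P^1 =
  0: [3/8, 1/4, 1/16, 5/16]
  1: [1/4, 1/8, 1/8, 1/2]
  2: [1/8, 1/4, 1/8, 1/2]
  3: [1/4, 1/16, 1/4, 7/16]
P^2 =
  0: [37/128, 41/256, 9/64, 105/256]
  1: [17/64, 9/64, 11/64, 27/64]
  2: [1/4, 1/8, 23/128, 57/128]
  3: [1/4, 41/256, 21/128, 109/256]
P^3 =
  0: [275/1024, 627/4096, 81/512, 1721/4096]
  1: [67/256, 157/1024, 165/1024, 217/512]
  2: [265/1024, 309/2048, 169/1024, 871/2048]
  3: [267/1024, 615/4096, 333/2048, 1747/4096]
P^4 =
  0: [2161/8192, 9967/65536, 5267/32768, 27747/65536]
  1: [2151/8192, 155/1024, 331/2048, 3477/8192]
  2: [67/256, 4961/32768, 1327/8192, 13923/32768]
  3: [4297/16384, 9913/65536, 5309/32768, 27817/65536]
P^5 =
  0: [68913/262144, 158969/1048576, 84639/524288, 444677/1048576]
  1: [17211/65536, 19857/131072, 21187/131072, 27803/65536]
  2: [17201/65536, 79381/524288, 42403/262144, 222493/524288]
  3: [68821/262144, 158867/1048576, 84759/524288, 444907/1048576]

(P^5)[2 -> 0] = 17201/65536

Answer: 17201/65536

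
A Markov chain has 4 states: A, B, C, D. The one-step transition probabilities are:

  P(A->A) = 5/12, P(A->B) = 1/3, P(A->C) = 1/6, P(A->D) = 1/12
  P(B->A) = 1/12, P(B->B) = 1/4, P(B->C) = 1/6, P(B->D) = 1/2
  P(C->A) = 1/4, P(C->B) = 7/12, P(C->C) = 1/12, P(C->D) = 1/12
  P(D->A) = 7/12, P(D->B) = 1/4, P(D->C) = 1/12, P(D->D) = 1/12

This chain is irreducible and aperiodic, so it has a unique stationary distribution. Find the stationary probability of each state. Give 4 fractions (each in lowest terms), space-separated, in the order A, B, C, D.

Answer: 10/31 10/31 17/124 27/124

Derivation:
The stationary distribution satisfies pi = pi * P, i.e.:
  pi_A = 5/12*pi_A + 1/12*pi_B + 1/4*pi_C + 7/12*pi_D
  pi_B = 1/3*pi_A + 1/4*pi_B + 7/12*pi_C + 1/4*pi_D
  pi_C = 1/6*pi_A + 1/6*pi_B + 1/12*pi_C + 1/12*pi_D
  pi_D = 1/12*pi_A + 1/2*pi_B + 1/12*pi_C + 1/12*pi_D
with normalization: pi_A + pi_B + pi_C + pi_D = 1.

Using the first 3 balance equations plus normalization, the linear system A*pi = b is:
  [-7/12, 1/12, 1/4, 7/12] . pi = 0
  [1/3, -3/4, 7/12, 1/4] . pi = 0
  [1/6, 1/6, -11/12, 1/12] . pi = 0
  [1, 1, 1, 1] . pi = 1

Solving yields:
  pi_A = 10/31
  pi_B = 10/31
  pi_C = 17/124
  pi_D = 27/124

Verification (pi * P):
  10/31*5/12 + 10/31*1/12 + 17/124*1/4 + 27/124*7/12 = 10/31 = pi_A  (ok)
  10/31*1/3 + 10/31*1/4 + 17/124*7/12 + 27/124*1/4 = 10/31 = pi_B  (ok)
  10/31*1/6 + 10/31*1/6 + 17/124*1/12 + 27/124*1/12 = 17/124 = pi_C  (ok)
  10/31*1/12 + 10/31*1/2 + 17/124*1/12 + 27/124*1/12 = 27/124 = pi_D  (ok)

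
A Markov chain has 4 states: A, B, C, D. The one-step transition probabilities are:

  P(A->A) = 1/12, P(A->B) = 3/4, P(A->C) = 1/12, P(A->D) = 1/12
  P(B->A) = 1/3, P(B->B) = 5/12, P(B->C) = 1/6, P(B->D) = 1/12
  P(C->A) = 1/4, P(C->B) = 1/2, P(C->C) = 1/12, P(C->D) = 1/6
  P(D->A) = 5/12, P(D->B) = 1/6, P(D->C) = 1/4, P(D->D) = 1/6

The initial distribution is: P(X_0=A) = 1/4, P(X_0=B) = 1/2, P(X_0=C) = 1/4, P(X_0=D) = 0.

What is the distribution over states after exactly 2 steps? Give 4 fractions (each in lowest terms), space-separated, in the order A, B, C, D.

Propagating the distribution step by step (d_{t+1} = d_t * P):
d_0 = (A=1/4, B=1/2, C=1/4, D=0)
  d_1[A] = 1/4*1/12 + 1/2*1/3 + 1/4*1/4 + 0*5/12 = 1/4
  d_1[B] = 1/4*3/4 + 1/2*5/12 + 1/4*1/2 + 0*1/6 = 25/48
  d_1[C] = 1/4*1/12 + 1/2*1/6 + 1/4*1/12 + 0*1/4 = 1/8
  d_1[D] = 1/4*1/12 + 1/2*1/12 + 1/4*1/6 + 0*1/6 = 5/48
d_1 = (A=1/4, B=25/48, C=1/8, D=5/48)
  d_2[A] = 1/4*1/12 + 25/48*1/3 + 1/8*1/4 + 5/48*5/12 = 155/576
  d_2[B] = 1/4*3/4 + 25/48*5/12 + 1/8*1/2 + 5/48*1/6 = 31/64
  d_2[C] = 1/4*1/12 + 25/48*1/6 + 1/8*1/12 + 5/48*1/4 = 83/576
  d_2[D] = 1/4*1/12 + 25/48*1/12 + 1/8*1/6 + 5/48*1/6 = 59/576
d_2 = (A=155/576, B=31/64, C=83/576, D=59/576)

Answer: 155/576 31/64 83/576 59/576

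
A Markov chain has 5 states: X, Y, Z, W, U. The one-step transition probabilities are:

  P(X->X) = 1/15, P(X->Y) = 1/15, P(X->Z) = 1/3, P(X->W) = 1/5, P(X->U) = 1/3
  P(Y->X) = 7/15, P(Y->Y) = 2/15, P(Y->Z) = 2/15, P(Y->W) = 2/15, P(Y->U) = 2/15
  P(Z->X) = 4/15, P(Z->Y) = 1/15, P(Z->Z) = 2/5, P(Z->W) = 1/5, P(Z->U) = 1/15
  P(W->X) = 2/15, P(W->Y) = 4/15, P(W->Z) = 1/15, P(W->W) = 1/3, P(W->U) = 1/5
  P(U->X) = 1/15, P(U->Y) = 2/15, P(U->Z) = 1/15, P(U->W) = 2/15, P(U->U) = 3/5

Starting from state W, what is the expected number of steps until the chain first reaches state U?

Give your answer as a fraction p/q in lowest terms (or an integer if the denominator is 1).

Let h_i = expected steps to first reach U from state i.
Boundary: h_U = 0.
First-step equations for the other states:
  h_X = 1 + 1/15*h_X + 1/15*h_Y + 1/3*h_Z + 1/5*h_W + 1/3*h_U
  h_Y = 1 + 7/15*h_X + 2/15*h_Y + 2/15*h_Z + 2/15*h_W + 2/15*h_U
  h_Z = 1 + 4/15*h_X + 1/15*h_Y + 2/5*h_Z + 1/5*h_W + 1/15*h_U
  h_W = 1 + 2/15*h_X + 4/15*h_Y + 1/15*h_Z + 1/3*h_W + 1/5*h_U

Substituting h_U = 0 and rearranging gives the linear system (I - Q) h = 1:
  [14/15, -1/15, -1/3, -1/5] . (h_X, h_Y, h_Z, h_W) = 1
  [-7/15, 13/15, -2/15, -2/15] . (h_X, h_Y, h_Z, h_W) = 1
  [-4/15, -1/15, 3/5, -1/5] . (h_X, h_Y, h_Z, h_W) = 1
  [-2/15, -4/15, -1/15, 2/3] . (h_X, h_Y, h_Z, h_W) = 1

Solving yields:
  h_X = 19425/4049
  h_Y = 22260/4049
  h_Z = 24975/4049
  h_W = 21360/4049

Starting state is W, so the expected hitting time is h_W = 21360/4049.

Answer: 21360/4049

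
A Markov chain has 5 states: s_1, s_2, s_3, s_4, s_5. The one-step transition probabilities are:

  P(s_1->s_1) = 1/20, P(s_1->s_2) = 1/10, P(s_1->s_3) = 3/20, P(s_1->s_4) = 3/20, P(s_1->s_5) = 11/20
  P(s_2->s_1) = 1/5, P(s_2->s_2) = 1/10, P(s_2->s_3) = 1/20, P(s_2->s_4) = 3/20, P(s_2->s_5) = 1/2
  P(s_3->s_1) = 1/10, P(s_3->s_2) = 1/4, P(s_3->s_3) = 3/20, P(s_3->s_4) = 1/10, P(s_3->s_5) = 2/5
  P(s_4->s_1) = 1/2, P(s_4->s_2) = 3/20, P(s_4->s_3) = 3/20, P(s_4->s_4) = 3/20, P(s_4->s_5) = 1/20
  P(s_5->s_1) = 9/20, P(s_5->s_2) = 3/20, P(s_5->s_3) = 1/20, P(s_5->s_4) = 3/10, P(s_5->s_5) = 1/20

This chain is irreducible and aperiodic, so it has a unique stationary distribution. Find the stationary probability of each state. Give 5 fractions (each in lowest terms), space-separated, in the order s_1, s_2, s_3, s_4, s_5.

The stationary distribution satisfies pi = pi * P, i.e.:
  pi_s_1 = 1/20*pi_s_1 + 1/5*pi_s_2 + 1/10*pi_s_3 + 1/2*pi_s_4 + 9/20*pi_s_5
  pi_s_2 = 1/10*pi_s_1 + 1/10*pi_s_2 + 1/4*pi_s_3 + 3/20*pi_s_4 + 3/20*pi_s_5
  pi_s_3 = 3/20*pi_s_1 + 1/20*pi_s_2 + 3/20*pi_s_3 + 3/20*pi_s_4 + 1/20*pi_s_5
  pi_s_4 = 3/20*pi_s_1 + 3/20*pi_s_2 + 1/10*pi_s_3 + 3/20*pi_s_4 + 3/10*pi_s_5
  pi_s_5 = 11/20*pi_s_1 + 1/2*pi_s_2 + 2/5*pi_s_3 + 1/20*pi_s_4 + 1/20*pi_s_5
with normalization: pi_s_1 + pi_s_2 + pi_s_3 + pi_s_4 + pi_s_5 = 1.

Using the first 4 balance equations plus normalization, the linear system A*pi = b is:
  [-19/20, 1/5, 1/10, 1/2, 9/20] . pi = 0
  [1/10, -9/10, 1/4, 3/20, 3/20] . pi = 0
  [3/20, 1/20, -17/20, 3/20, 1/20] . pi = 0
  [3/20, 3/20, 1/10, -17/20, 3/10] . pi = 0
  [1, 1, 1, 1, 1] . pi = 1

Solving yields:
  pi_s_1 = 70183/253944
  pi_s_2 = 35527/253944
  pi_s_3 = 27209/253944
  pi_s_4 = 23863/126972
  pi_s_5 = 24433/84648

Verification (pi * P):
  70183/253944*1/20 + 35527/253944*1/5 + 27209/253944*1/10 + 23863/126972*1/2 + 24433/84648*9/20 = 70183/253944 = pi_s_1  (ok)
  70183/253944*1/10 + 35527/253944*1/10 + 27209/253944*1/4 + 23863/126972*3/20 + 24433/84648*3/20 = 35527/253944 = pi_s_2  (ok)
  70183/253944*3/20 + 35527/253944*1/20 + 27209/253944*3/20 + 23863/126972*3/20 + 24433/84648*1/20 = 27209/253944 = pi_s_3  (ok)
  70183/253944*3/20 + 35527/253944*3/20 + 27209/253944*1/10 + 23863/126972*3/20 + 24433/84648*3/10 = 23863/126972 = pi_s_4  (ok)
  70183/253944*11/20 + 35527/253944*1/2 + 27209/253944*2/5 + 23863/126972*1/20 + 24433/84648*1/20 = 24433/84648 = pi_s_5  (ok)

Answer: 70183/253944 35527/253944 27209/253944 23863/126972 24433/84648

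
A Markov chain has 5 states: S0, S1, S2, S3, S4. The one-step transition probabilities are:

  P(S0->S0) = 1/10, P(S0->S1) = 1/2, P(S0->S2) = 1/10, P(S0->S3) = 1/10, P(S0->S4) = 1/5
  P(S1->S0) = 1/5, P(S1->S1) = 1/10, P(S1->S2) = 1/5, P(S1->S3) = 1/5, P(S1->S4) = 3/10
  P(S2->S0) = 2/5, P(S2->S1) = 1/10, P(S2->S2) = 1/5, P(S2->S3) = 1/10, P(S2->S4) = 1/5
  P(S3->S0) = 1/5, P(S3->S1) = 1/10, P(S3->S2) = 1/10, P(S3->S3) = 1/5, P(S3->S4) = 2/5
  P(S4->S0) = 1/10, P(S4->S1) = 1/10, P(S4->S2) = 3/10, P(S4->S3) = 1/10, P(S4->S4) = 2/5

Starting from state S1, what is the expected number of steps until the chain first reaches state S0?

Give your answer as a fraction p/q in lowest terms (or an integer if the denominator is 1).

Let h_i = expected steps to first reach S0 from state i.
Boundary: h_S0 = 0.
First-step equations for the other states:
  h_S1 = 1 + 1/5*h_S0 + 1/10*h_S1 + 1/5*h_S2 + 1/5*h_S3 + 3/10*h_S4
  h_S2 = 1 + 2/5*h_S0 + 1/10*h_S1 + 1/5*h_S2 + 1/10*h_S3 + 1/5*h_S4
  h_S3 = 1 + 1/5*h_S0 + 1/10*h_S1 + 1/10*h_S2 + 1/5*h_S3 + 2/5*h_S4
  h_S4 = 1 + 1/10*h_S0 + 1/10*h_S1 + 3/10*h_S2 + 1/10*h_S3 + 2/5*h_S4

Substituting h_S0 = 0 and rearranging gives the linear system (I - Q) h = 1:
  [9/10, -1/5, -1/5, -3/10] . (h_S1, h_S2, h_S3, h_S4) = 1
  [-1/10, 4/5, -1/10, -1/5] . (h_S1, h_S2, h_S3, h_S4) = 1
  [-1/10, -1/10, 4/5, -2/5] . (h_S1, h_S2, h_S3, h_S4) = 1
  [-1/10, -3/10, -1/10, 3/5] . (h_S1, h_S2, h_S3, h_S4) = 1

Solving yields:
  h_S1 = 9130/1927
  h_S2 = 7200/1927
  h_S3 = 200/41
  h_S4 = 9900/1927

Starting state is S1, so the expected hitting time is h_S1 = 9130/1927.

Answer: 9130/1927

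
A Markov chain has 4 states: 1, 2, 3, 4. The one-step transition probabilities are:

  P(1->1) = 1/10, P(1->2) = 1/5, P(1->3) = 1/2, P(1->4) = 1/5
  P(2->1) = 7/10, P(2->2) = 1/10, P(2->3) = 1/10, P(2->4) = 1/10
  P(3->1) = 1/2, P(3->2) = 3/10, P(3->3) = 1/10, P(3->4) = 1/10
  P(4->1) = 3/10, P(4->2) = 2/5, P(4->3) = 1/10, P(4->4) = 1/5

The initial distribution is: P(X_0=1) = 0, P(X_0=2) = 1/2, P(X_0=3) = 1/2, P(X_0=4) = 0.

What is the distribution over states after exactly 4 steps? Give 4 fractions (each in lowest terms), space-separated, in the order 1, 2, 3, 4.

Answer: 181/500 451/2000 323/1250 1541/10000

Derivation:
Propagating the distribution step by step (d_{t+1} = d_t * P):
d_0 = (1=0, 2=1/2, 3=1/2, 4=0)
  d_1[1] = 0*1/10 + 1/2*7/10 + 1/2*1/2 + 0*3/10 = 3/5
  d_1[2] = 0*1/5 + 1/2*1/10 + 1/2*3/10 + 0*2/5 = 1/5
  d_1[3] = 0*1/2 + 1/2*1/10 + 1/2*1/10 + 0*1/10 = 1/10
  d_1[4] = 0*1/5 + 1/2*1/10 + 1/2*1/10 + 0*1/5 = 1/10
d_1 = (1=3/5, 2=1/5, 3=1/10, 4=1/10)
  d_2[1] = 3/5*1/10 + 1/5*7/10 + 1/10*1/2 + 1/10*3/10 = 7/25
  d_2[2] = 3/5*1/5 + 1/5*1/10 + 1/10*3/10 + 1/10*2/5 = 21/100
  d_2[3] = 3/5*1/2 + 1/5*1/10 + 1/10*1/10 + 1/10*1/10 = 17/50
  d_2[4] = 3/5*1/5 + 1/5*1/10 + 1/10*1/10 + 1/10*1/5 = 17/100
d_2 = (1=7/25, 2=21/100, 3=17/50, 4=17/100)
  d_3[1] = 7/25*1/10 + 21/100*7/10 + 17/50*1/2 + 17/100*3/10 = 99/250
  d_3[2] = 7/25*1/5 + 21/100*1/10 + 17/50*3/10 + 17/100*2/5 = 247/1000
  d_3[3] = 7/25*1/2 + 21/100*1/10 + 17/50*1/10 + 17/100*1/10 = 53/250
  d_3[4] = 7/25*1/5 + 21/100*1/10 + 17/50*1/10 + 17/100*1/5 = 29/200
d_3 = (1=99/250, 2=247/1000, 3=53/250, 4=29/200)
  d_4[1] = 99/250*1/10 + 247/1000*7/10 + 53/250*1/2 + 29/200*3/10 = 181/500
  d_4[2] = 99/250*1/5 + 247/1000*1/10 + 53/250*3/10 + 29/200*2/5 = 451/2000
  d_4[3] = 99/250*1/2 + 247/1000*1/10 + 53/250*1/10 + 29/200*1/10 = 323/1250
  d_4[4] = 99/250*1/5 + 247/1000*1/10 + 53/250*1/10 + 29/200*1/5 = 1541/10000
d_4 = (1=181/500, 2=451/2000, 3=323/1250, 4=1541/10000)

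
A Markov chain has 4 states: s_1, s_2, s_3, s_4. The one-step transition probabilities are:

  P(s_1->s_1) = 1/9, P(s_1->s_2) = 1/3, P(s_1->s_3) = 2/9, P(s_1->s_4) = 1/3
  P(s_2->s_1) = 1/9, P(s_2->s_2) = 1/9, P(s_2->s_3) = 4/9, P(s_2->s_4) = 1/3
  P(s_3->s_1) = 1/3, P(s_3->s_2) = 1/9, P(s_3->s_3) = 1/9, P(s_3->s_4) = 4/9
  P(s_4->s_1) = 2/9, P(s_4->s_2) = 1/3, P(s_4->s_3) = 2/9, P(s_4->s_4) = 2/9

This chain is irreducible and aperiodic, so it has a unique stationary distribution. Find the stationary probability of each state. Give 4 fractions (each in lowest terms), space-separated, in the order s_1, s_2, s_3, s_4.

Answer: 23/114 13/57 14/57 37/114

Derivation:
The stationary distribution satisfies pi = pi * P, i.e.:
  pi_s_1 = 1/9*pi_s_1 + 1/9*pi_s_2 + 1/3*pi_s_3 + 2/9*pi_s_4
  pi_s_2 = 1/3*pi_s_1 + 1/9*pi_s_2 + 1/9*pi_s_3 + 1/3*pi_s_4
  pi_s_3 = 2/9*pi_s_1 + 4/9*pi_s_2 + 1/9*pi_s_3 + 2/9*pi_s_4
  pi_s_4 = 1/3*pi_s_1 + 1/3*pi_s_2 + 4/9*pi_s_3 + 2/9*pi_s_4
with normalization: pi_s_1 + pi_s_2 + pi_s_3 + pi_s_4 = 1.

Using the first 3 balance equations plus normalization, the linear system A*pi = b is:
  [-8/9, 1/9, 1/3, 2/9] . pi = 0
  [1/3, -8/9, 1/9, 1/3] . pi = 0
  [2/9, 4/9, -8/9, 2/9] . pi = 0
  [1, 1, 1, 1] . pi = 1

Solving yields:
  pi_s_1 = 23/114
  pi_s_2 = 13/57
  pi_s_3 = 14/57
  pi_s_4 = 37/114

Verification (pi * P):
  23/114*1/9 + 13/57*1/9 + 14/57*1/3 + 37/114*2/9 = 23/114 = pi_s_1  (ok)
  23/114*1/3 + 13/57*1/9 + 14/57*1/9 + 37/114*1/3 = 13/57 = pi_s_2  (ok)
  23/114*2/9 + 13/57*4/9 + 14/57*1/9 + 37/114*2/9 = 14/57 = pi_s_3  (ok)
  23/114*1/3 + 13/57*1/3 + 14/57*4/9 + 37/114*2/9 = 37/114 = pi_s_4  (ok)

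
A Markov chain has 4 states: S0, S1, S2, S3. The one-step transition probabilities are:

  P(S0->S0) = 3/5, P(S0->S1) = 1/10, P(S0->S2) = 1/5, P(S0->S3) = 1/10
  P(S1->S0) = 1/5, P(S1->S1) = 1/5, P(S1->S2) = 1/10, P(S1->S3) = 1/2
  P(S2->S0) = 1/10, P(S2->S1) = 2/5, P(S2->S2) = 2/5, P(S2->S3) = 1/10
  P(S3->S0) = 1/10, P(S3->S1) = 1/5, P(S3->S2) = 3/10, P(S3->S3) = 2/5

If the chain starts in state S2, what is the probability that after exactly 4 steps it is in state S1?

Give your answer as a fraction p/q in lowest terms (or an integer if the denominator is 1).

Computing P^4 by repeated multiplication:
P^1 =
  S0: [3/5, 1/10, 1/5, 1/10]
  S1: [1/5, 1/5, 1/10, 1/2]
  S2: [1/10, 2/5, 2/5, 1/10]
  S3: [1/10, 1/5, 3/10, 2/5]
P^2 =
  S0: [41/100, 9/50, 6/25, 17/100]
  S1: [11/50, 1/5, 1/4, 33/100]
  S2: [19/100, 27/100, 1/4, 29/100]
  S3: [17/100, 1/4, 7/25, 3/10]
P^3 =
  S0: [323/1000, 207/1000, 247/1000, 223/1000]
  S1: [23/100, 57/250, 263/1000, 279/1000]
  S2: [111/500, 231/1000, 63/250, 59/200]
  S3: [21/100, 239/1000, 261/1000, 29/100]
P^4 =
  S0: [1411/5000, 2171/10000, 251/1000, 2497/10000]
  S1: [1189/5000, 287/1250, 2577/10000, 2749/10000]
  S2: [2341/10000, 1141/5000, 321/1250, 2809/10000]
  S3: [2289/10000, 289/1250, 2573/10000, 1413/5000]

(P^4)[S2 -> S1] = 1141/5000

Answer: 1141/5000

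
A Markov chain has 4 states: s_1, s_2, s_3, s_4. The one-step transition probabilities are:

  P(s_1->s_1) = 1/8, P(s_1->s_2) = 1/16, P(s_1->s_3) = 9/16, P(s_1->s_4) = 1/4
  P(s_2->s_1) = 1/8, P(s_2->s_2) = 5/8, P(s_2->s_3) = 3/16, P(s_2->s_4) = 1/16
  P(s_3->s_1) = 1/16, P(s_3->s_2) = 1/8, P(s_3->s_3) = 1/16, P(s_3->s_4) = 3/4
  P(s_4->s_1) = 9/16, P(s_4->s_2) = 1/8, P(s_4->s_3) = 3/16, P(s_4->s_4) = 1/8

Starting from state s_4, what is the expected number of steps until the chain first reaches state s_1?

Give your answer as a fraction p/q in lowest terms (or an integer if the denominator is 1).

Answer: 192/71

Derivation:
Let h_i = expected steps to first reach s_1 from state i.
Boundary: h_s_1 = 0.
First-step equations for the other states:
  h_s_2 = 1 + 1/8*h_s_1 + 5/8*h_s_2 + 3/16*h_s_3 + 1/16*h_s_4
  h_s_3 = 1 + 1/16*h_s_1 + 1/8*h_s_2 + 1/16*h_s_3 + 3/4*h_s_4
  h_s_4 = 1 + 9/16*h_s_1 + 1/8*h_s_2 + 3/16*h_s_3 + 1/8*h_s_4

Substituting h_s_1 = 0 and rearranging gives the linear system (I - Q) h = 1:
  [3/8, -3/16, -1/16] . (h_s_2, h_s_3, h_s_4) = 1
  [-1/8, 15/16, -3/4] . (h_s_2, h_s_3, h_s_4) = 1
  [-1/8, -3/16, 7/8] . (h_s_2, h_s_3, h_s_4) = 1

Solving yields:
  h_s_2 = 360/71
  h_s_3 = 832/213
  h_s_4 = 192/71

Starting state is s_4, so the expected hitting time is h_s_4 = 192/71.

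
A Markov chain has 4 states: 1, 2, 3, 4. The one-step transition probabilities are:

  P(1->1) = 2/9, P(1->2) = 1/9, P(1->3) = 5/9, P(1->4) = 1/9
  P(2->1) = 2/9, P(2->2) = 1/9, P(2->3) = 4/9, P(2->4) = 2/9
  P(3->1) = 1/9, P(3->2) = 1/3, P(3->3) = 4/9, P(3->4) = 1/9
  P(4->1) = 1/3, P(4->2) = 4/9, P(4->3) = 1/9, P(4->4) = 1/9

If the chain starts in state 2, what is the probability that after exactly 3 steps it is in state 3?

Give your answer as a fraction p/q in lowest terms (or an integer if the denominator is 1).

Answer: 310/729

Derivation:
Computing P^3 by repeated multiplication:
P^1 =
  1: [2/9, 1/9, 5/9, 1/9]
  2: [2/9, 1/9, 4/9, 2/9]
  3: [1/9, 1/3, 4/9, 1/9]
  4: [1/3, 4/9, 1/9, 1/9]
P^2 =
  1: [14/81, 22/81, 35/81, 10/81]
  2: [16/81, 23/81, 32/81, 10/81]
  3: [5/27, 20/81, 34/81, 4/27]
  4: [2/9, 14/81, 4/9, 13/81]
P^3 =
  1: [137/729, 181/729, 308/729, 103/729]
  2: [140/729, 175/729, 310/729, 104/729]
  3: [140/729, 185/729, 101/243, 101/729]
  4: [139/729, 64/243, 101/243, 95/729]

(P^3)[2 -> 3] = 310/729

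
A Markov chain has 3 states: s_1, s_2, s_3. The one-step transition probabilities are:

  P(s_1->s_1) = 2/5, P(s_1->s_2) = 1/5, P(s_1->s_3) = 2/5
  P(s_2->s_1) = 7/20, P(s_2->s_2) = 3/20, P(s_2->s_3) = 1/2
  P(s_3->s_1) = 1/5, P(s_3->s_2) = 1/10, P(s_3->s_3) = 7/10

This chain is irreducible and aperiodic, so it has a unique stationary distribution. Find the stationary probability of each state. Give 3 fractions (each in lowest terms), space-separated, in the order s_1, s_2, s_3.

The stationary distribution satisfies pi = pi * P, i.e.:
  pi_s_1 = 2/5*pi_s_1 + 7/20*pi_s_2 + 1/5*pi_s_3
  pi_s_2 = 1/5*pi_s_1 + 3/20*pi_s_2 + 1/10*pi_s_3
  pi_s_3 = 2/5*pi_s_1 + 1/2*pi_s_2 + 7/10*pi_s_3
with normalization: pi_s_1 + pi_s_2 + pi_s_3 = 1.

Using the first 2 balance equations plus normalization, the linear system A*pi = b is:
  [-3/5, 7/20, 1/5] . pi = 0
  [1/5, -17/20, 1/10] . pi = 0
  [1, 1, 1] . pi = 1

Solving yields:
  pi_s_1 = 41/149
  pi_s_2 = 20/149
  pi_s_3 = 88/149

Verification (pi * P):
  41/149*2/5 + 20/149*7/20 + 88/149*1/5 = 41/149 = pi_s_1  (ok)
  41/149*1/5 + 20/149*3/20 + 88/149*1/10 = 20/149 = pi_s_2  (ok)
  41/149*2/5 + 20/149*1/2 + 88/149*7/10 = 88/149 = pi_s_3  (ok)

Answer: 41/149 20/149 88/149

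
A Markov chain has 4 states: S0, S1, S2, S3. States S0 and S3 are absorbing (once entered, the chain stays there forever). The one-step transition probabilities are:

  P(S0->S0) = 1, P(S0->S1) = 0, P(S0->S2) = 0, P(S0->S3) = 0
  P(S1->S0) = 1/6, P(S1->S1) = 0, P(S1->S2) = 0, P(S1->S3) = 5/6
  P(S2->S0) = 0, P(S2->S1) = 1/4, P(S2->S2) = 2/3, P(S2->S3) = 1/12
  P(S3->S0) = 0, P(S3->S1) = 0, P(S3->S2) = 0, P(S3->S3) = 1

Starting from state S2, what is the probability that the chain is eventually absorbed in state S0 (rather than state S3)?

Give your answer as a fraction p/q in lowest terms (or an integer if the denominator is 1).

Let a_i = P(absorbed in S0 | start in state i).
Boundary conditions: a_S0 = 1, a_S3 = 0.
For each transient state i, a_i = sum_j P(i->j) * a_j:
  a_S1 = 1/6*a_S0 + 0*a_S1 + 0*a_S2 + 5/6*a_S3
  a_S2 = 0*a_S0 + 1/4*a_S1 + 2/3*a_S2 + 1/12*a_S3

Substituting a_S0 = 1 and a_S3 = 0, rearrange to (I - Q) a = r where r[i] = P(i -> S0):
  [1, 0] . (a_S1, a_S2) = 1/6
  [-1/4, 1/3] . (a_S1, a_S2) = 0

Solving yields:
  a_S1 = 1/6
  a_S2 = 1/8

Starting state is S2, so the absorption probability is a_S2 = 1/8.

Answer: 1/8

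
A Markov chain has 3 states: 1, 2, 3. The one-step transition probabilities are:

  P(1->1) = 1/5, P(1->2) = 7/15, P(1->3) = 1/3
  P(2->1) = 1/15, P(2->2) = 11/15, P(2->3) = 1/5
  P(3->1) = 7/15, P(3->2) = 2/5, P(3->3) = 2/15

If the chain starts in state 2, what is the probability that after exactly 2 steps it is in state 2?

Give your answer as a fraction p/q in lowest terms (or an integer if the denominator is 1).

Answer: 146/225

Derivation:
Computing P^2 by repeated multiplication:
P^1 =
  1: [1/5, 7/15, 1/3]
  2: [1/15, 11/15, 1/5]
  3: [7/15, 2/5, 2/15]
P^2 =
  1: [17/75, 128/225, 46/225]
  2: [7/45, 146/225, 44/225]
  3: [41/225, 127/225, 19/75]

(P^2)[2 -> 2] = 146/225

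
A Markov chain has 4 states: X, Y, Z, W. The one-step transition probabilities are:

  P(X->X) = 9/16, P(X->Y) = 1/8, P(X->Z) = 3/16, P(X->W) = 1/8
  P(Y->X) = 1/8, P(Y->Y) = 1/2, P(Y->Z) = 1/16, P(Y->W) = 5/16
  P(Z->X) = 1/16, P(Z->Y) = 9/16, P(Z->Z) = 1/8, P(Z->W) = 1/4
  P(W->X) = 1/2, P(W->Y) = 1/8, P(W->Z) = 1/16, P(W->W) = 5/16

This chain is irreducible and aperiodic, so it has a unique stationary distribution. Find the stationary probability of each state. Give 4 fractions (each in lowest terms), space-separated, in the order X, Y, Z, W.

The stationary distribution satisfies pi = pi * P, i.e.:
  pi_X = 9/16*pi_X + 1/8*pi_Y + 1/16*pi_Z + 1/2*pi_W
  pi_Y = 1/8*pi_X + 1/2*pi_Y + 9/16*pi_Z + 1/8*pi_W
  pi_Z = 3/16*pi_X + 1/16*pi_Y + 1/8*pi_Z + 1/16*pi_W
  pi_W = 1/8*pi_X + 5/16*pi_Y + 1/4*pi_Z + 5/16*pi_W
with normalization: pi_X + pi_Y + pi_Z + pi_W = 1.

Using the first 3 balance equations plus normalization, the linear system A*pi = b is:
  [-7/16, 1/8, 1/16, 1/2] . pi = 0
  [1/8, -1/2, 9/16, 1/8] . pi = 0
  [3/16, 1/16, -7/8, 1/16] . pi = 0
  [1, 1, 1, 1] . pi = 1

Solving yields:
  pi_X = 454/1237
  pi_Y = 695/2474
  pi_Z = 143/1237
  pi_W = 585/2474

Verification (pi * P):
  454/1237*9/16 + 695/2474*1/8 + 143/1237*1/16 + 585/2474*1/2 = 454/1237 = pi_X  (ok)
  454/1237*1/8 + 695/2474*1/2 + 143/1237*9/16 + 585/2474*1/8 = 695/2474 = pi_Y  (ok)
  454/1237*3/16 + 695/2474*1/16 + 143/1237*1/8 + 585/2474*1/16 = 143/1237 = pi_Z  (ok)
  454/1237*1/8 + 695/2474*5/16 + 143/1237*1/4 + 585/2474*5/16 = 585/2474 = pi_W  (ok)

Answer: 454/1237 695/2474 143/1237 585/2474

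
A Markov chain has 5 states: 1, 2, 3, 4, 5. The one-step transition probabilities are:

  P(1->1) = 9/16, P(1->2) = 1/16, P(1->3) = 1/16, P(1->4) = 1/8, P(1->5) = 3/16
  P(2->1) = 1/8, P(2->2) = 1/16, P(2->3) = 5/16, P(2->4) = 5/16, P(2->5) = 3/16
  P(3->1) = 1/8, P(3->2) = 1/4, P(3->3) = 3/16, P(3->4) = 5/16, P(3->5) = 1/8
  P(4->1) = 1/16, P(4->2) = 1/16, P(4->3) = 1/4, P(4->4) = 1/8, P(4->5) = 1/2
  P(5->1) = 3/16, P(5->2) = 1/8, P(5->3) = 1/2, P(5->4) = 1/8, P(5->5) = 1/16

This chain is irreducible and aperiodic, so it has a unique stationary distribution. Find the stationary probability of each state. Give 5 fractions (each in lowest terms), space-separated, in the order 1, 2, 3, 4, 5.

The stationary distribution satisfies pi = pi * P, i.e.:
  pi_1 = 9/16*pi_1 + 1/8*pi_2 + 1/8*pi_3 + 1/16*pi_4 + 3/16*pi_5
  pi_2 = 1/16*pi_1 + 1/16*pi_2 + 1/4*pi_3 + 1/16*pi_4 + 1/8*pi_5
  pi_3 = 1/16*pi_1 + 5/16*pi_2 + 3/16*pi_3 + 1/4*pi_4 + 1/2*pi_5
  pi_4 = 1/8*pi_1 + 5/16*pi_2 + 5/16*pi_3 + 1/8*pi_4 + 1/8*pi_5
  pi_5 = 3/16*pi_1 + 3/16*pi_2 + 1/8*pi_3 + 1/2*pi_4 + 1/16*pi_5
with normalization: pi_1 + pi_2 + pi_3 + pi_4 + pi_5 = 1.

Using the first 4 balance equations plus normalization, the linear system A*pi = b is:
  [-7/16, 1/8, 1/8, 1/16, 3/16] . pi = 0
  [1/16, -15/16, 1/4, 1/16, 1/8] . pi = 0
  [1/16, 5/16, -13/16, 1/4, 1/2] . pi = 0
  [1/8, 5/16, 5/16, -7/8, 1/8] . pi = 0
  [1, 1, 1, 1, 1] . pi = 1

Solving yields:
  pi_1 = 6435/28789
  pi_2 = 7061/57578
  pi_3 = 14495/57578
  pi_4 = 11239/57578
  pi_5 = 11913/57578

Verification (pi * P):
  6435/28789*9/16 + 7061/57578*1/8 + 14495/57578*1/8 + 11239/57578*1/16 + 11913/57578*3/16 = 6435/28789 = pi_1  (ok)
  6435/28789*1/16 + 7061/57578*1/16 + 14495/57578*1/4 + 11239/57578*1/16 + 11913/57578*1/8 = 7061/57578 = pi_2  (ok)
  6435/28789*1/16 + 7061/57578*5/16 + 14495/57578*3/16 + 11239/57578*1/4 + 11913/57578*1/2 = 14495/57578 = pi_3  (ok)
  6435/28789*1/8 + 7061/57578*5/16 + 14495/57578*5/16 + 11239/57578*1/8 + 11913/57578*1/8 = 11239/57578 = pi_4  (ok)
  6435/28789*3/16 + 7061/57578*3/16 + 14495/57578*1/8 + 11239/57578*1/2 + 11913/57578*1/16 = 11913/57578 = pi_5  (ok)

Answer: 6435/28789 7061/57578 14495/57578 11239/57578 11913/57578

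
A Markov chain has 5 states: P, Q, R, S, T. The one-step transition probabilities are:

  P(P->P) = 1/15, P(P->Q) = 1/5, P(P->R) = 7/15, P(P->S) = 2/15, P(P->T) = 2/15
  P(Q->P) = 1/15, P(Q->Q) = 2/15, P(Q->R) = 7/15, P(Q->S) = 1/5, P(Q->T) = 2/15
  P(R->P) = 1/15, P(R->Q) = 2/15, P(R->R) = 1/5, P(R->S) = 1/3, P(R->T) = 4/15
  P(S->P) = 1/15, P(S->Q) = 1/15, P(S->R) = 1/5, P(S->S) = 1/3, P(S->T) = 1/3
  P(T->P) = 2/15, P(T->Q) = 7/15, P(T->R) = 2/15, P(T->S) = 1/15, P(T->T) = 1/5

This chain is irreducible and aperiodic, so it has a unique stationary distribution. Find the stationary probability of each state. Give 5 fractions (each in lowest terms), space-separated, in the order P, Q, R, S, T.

The stationary distribution satisfies pi = pi * P, i.e.:
  pi_P = 1/15*pi_P + 1/15*pi_Q + 1/15*pi_R + 1/15*pi_S + 2/15*pi_T
  pi_Q = 1/5*pi_P + 2/15*pi_Q + 2/15*pi_R + 1/15*pi_S + 7/15*pi_T
  pi_R = 7/15*pi_P + 7/15*pi_Q + 1/5*pi_R + 1/5*pi_S + 2/15*pi_T
  pi_S = 2/15*pi_P + 1/5*pi_Q + 1/3*pi_R + 1/3*pi_S + 1/15*pi_T
  pi_T = 2/15*pi_P + 2/15*pi_Q + 4/15*pi_R + 1/3*pi_S + 1/5*pi_T
with normalization: pi_P + pi_Q + pi_R + pi_S + pi_T = 1.

Using the first 4 balance equations plus normalization, the linear system A*pi = b is:
  [-14/15, 1/15, 1/15, 1/15, 2/15] . pi = 0
  [1/5, -13/15, 2/15, 1/15, 7/15] . pi = 0
  [7/15, 7/15, -4/5, 1/5, 2/15] . pi = 0
  [2/15, 1/5, 1/3, -2/3, 1/15] . pi = 0
  [1, 1, 1, 1, 1] . pi = 1

Solving yields:
  pi_P = 4709/57469
  pi_Q = 11487/57469
  pi_R = 14935/57469
  pi_S = 13172/57469
  pi_T = 13166/57469

Verification (pi * P):
  4709/57469*1/15 + 11487/57469*1/15 + 14935/57469*1/15 + 13172/57469*1/15 + 13166/57469*2/15 = 4709/57469 = pi_P  (ok)
  4709/57469*1/5 + 11487/57469*2/15 + 14935/57469*2/15 + 13172/57469*1/15 + 13166/57469*7/15 = 11487/57469 = pi_Q  (ok)
  4709/57469*7/15 + 11487/57469*7/15 + 14935/57469*1/5 + 13172/57469*1/5 + 13166/57469*2/15 = 14935/57469 = pi_R  (ok)
  4709/57469*2/15 + 11487/57469*1/5 + 14935/57469*1/3 + 13172/57469*1/3 + 13166/57469*1/15 = 13172/57469 = pi_S  (ok)
  4709/57469*2/15 + 11487/57469*2/15 + 14935/57469*4/15 + 13172/57469*1/3 + 13166/57469*1/5 = 13166/57469 = pi_T  (ok)

Answer: 4709/57469 11487/57469 14935/57469 13172/57469 13166/57469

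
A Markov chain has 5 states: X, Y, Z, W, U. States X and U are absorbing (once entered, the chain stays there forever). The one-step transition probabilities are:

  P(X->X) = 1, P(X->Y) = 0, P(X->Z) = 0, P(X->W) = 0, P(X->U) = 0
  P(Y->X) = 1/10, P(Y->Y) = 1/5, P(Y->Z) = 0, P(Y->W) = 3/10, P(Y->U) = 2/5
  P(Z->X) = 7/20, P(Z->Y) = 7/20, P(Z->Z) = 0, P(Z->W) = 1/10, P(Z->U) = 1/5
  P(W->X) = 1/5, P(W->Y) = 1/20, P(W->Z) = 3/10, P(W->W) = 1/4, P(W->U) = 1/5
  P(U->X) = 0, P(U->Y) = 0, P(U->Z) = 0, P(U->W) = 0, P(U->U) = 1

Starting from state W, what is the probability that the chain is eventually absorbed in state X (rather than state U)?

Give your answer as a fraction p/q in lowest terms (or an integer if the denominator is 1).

Let a_i = P(absorbed in X | start in state i).
Boundary conditions: a_X = 1, a_U = 0.
For each transient state i, a_i = sum_j P(i->j) * a_j:
  a_Y = 1/10*a_X + 1/5*a_Y + 0*a_Z + 3/10*a_W + 2/5*a_U
  a_Z = 7/20*a_X + 7/20*a_Y + 0*a_Z + 1/10*a_W + 1/5*a_U
  a_W = 1/5*a_X + 1/20*a_Y + 3/10*a_Z + 1/4*a_W + 1/5*a_U

Substituting a_X = 1 and a_U = 0, rearrange to (I - Q) a = r where r[i] = P(i -> X):
  [4/5, 0, -3/10] . (a_Y, a_Z, a_W) = 1/10
  [-7/20, 1, -1/10] . (a_Y, a_Z, a_W) = 7/20
  [-1/20, -3/10, 3/4] . (a_Y, a_Z, a_W) = 1/5

Solving yields:
  a_Y = 109/353
  a_Z = 179/353
  a_W = 173/353

Starting state is W, so the absorption probability is a_W = 173/353.

Answer: 173/353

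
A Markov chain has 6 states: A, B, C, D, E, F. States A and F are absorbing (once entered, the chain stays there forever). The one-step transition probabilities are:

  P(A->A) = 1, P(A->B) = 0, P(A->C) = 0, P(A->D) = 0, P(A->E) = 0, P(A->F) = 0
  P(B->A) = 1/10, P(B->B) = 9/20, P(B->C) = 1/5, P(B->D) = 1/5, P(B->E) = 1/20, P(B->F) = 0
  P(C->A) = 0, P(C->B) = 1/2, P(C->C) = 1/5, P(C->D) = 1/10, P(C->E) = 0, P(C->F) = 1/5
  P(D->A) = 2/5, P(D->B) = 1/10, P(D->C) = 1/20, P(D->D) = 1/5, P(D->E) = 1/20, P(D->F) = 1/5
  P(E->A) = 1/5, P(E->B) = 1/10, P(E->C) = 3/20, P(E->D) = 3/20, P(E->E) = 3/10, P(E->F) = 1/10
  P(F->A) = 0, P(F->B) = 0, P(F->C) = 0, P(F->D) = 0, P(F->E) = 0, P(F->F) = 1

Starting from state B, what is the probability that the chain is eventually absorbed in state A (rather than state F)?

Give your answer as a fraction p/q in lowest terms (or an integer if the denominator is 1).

Let a_i = P(absorbed in A | start in state i).
Boundary conditions: a_A = 1, a_F = 0.
For each transient state i, a_i = sum_j P(i->j) * a_j:
  a_B = 1/10*a_A + 9/20*a_B + 1/5*a_C + 1/5*a_D + 1/20*a_E + 0*a_F
  a_C = 0*a_A + 1/2*a_B + 1/5*a_C + 1/10*a_D + 0*a_E + 1/5*a_F
  a_D = 2/5*a_A + 1/10*a_B + 1/20*a_C + 1/5*a_D + 1/20*a_E + 1/5*a_F
  a_E = 1/5*a_A + 1/10*a_B + 3/20*a_C + 3/20*a_D + 3/10*a_E + 1/10*a_F

Substituting a_A = 1 and a_F = 0, rearrange to (I - Q) a = r where r[i] = P(i -> A):
  [11/20, -1/5, -1/5, -1/20] . (a_B, a_C, a_D, a_E) = 1/10
  [-1/2, 4/5, -1/10, 0] . (a_B, a_C, a_D, a_E) = 0
  [-1/10, -1/20, 4/5, -1/20] . (a_B, a_C, a_D, a_E) = 2/5
  [-1/10, -3/20, -3/20, 7/10] . (a_B, a_C, a_D, a_E) = 1/5

Solving yields:
  a_B = 4201/6429
  a_C = 3149/6429
  a_D = 4187/6429
  a_E = 4009/6429

Starting state is B, so the absorption probability is a_B = 4201/6429.

Answer: 4201/6429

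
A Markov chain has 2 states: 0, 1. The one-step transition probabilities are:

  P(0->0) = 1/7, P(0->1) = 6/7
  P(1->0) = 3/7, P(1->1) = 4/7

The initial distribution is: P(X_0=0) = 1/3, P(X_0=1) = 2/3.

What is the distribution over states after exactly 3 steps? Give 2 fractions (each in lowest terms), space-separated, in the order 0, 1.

Answer: 1/3 2/3

Derivation:
Propagating the distribution step by step (d_{t+1} = d_t * P):
d_0 = (0=1/3, 1=2/3)
  d_1[0] = 1/3*1/7 + 2/3*3/7 = 1/3
  d_1[1] = 1/3*6/7 + 2/3*4/7 = 2/3
d_1 = (0=1/3, 1=2/3)
  d_2[0] = 1/3*1/7 + 2/3*3/7 = 1/3
  d_2[1] = 1/3*6/7 + 2/3*4/7 = 2/3
d_2 = (0=1/3, 1=2/3)
  d_3[0] = 1/3*1/7 + 2/3*3/7 = 1/3
  d_3[1] = 1/3*6/7 + 2/3*4/7 = 2/3
d_3 = (0=1/3, 1=2/3)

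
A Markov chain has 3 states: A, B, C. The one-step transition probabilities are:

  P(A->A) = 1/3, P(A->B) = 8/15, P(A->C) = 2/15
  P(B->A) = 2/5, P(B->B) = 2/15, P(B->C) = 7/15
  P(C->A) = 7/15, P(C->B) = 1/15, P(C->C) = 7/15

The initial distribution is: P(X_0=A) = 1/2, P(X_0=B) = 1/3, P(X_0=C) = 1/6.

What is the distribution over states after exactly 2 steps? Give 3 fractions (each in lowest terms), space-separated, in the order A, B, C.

Answer: 533/1350 119/450 46/135

Derivation:
Propagating the distribution step by step (d_{t+1} = d_t * P):
d_0 = (A=1/2, B=1/3, C=1/6)
  d_1[A] = 1/2*1/3 + 1/3*2/5 + 1/6*7/15 = 17/45
  d_1[B] = 1/2*8/15 + 1/3*2/15 + 1/6*1/15 = 29/90
  d_1[C] = 1/2*2/15 + 1/3*7/15 + 1/6*7/15 = 3/10
d_1 = (A=17/45, B=29/90, C=3/10)
  d_2[A] = 17/45*1/3 + 29/90*2/5 + 3/10*7/15 = 533/1350
  d_2[B] = 17/45*8/15 + 29/90*2/15 + 3/10*1/15 = 119/450
  d_2[C] = 17/45*2/15 + 29/90*7/15 + 3/10*7/15 = 46/135
d_2 = (A=533/1350, B=119/450, C=46/135)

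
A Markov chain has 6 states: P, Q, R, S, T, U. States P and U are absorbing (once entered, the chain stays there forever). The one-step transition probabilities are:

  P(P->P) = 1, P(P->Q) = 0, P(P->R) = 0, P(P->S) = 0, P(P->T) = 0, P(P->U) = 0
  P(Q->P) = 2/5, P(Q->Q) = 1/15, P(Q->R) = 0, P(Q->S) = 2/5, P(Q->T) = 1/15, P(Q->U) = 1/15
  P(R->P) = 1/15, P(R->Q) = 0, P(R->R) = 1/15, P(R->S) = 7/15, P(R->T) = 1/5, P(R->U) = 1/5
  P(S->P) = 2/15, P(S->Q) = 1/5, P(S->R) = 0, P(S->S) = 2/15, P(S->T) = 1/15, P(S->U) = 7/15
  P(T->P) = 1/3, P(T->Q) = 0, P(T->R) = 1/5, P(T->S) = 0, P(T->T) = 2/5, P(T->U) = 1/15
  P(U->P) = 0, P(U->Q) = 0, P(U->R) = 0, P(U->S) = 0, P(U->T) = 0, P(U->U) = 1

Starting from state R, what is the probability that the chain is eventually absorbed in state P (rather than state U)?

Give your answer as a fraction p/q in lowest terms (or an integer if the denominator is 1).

Answer: 7429/18831

Derivation:
Let a_i = P(absorbed in P | start in state i).
Boundary conditions: a_P = 1, a_U = 0.
For each transient state i, a_i = sum_j P(i->j) * a_j:
  a_Q = 2/5*a_P + 1/15*a_Q + 0*a_R + 2/5*a_S + 1/15*a_T + 1/15*a_U
  a_R = 1/15*a_P + 0*a_Q + 1/15*a_R + 7/15*a_S + 1/5*a_T + 1/5*a_U
  a_S = 2/15*a_P + 1/5*a_Q + 0*a_R + 2/15*a_S + 1/15*a_T + 7/15*a_U
  a_T = 1/3*a_P + 0*a_Q + 1/5*a_R + 0*a_S + 2/5*a_T + 1/15*a_U

Substituting a_P = 1 and a_U = 0, rearrange to (I - Q) a = r where r[i] = P(i -> P):
  [14/15, 0, -2/5, -1/15] . (a_Q, a_R, a_S, a_T) = 2/5
  [0, 14/15, -7/15, -1/5] . (a_Q, a_R, a_S, a_T) = 1/15
  [-1/5, 0, 13/15, -1/15] . (a_Q, a_R, a_S, a_T) = 2/15
  [0, -1/5, 0, 3/5] . (a_Q, a_R, a_S, a_T) = 1/3

Solving yields:
  a_Q = 11833/18831
  a_R = 7429/18831
  a_S = 6623/18831
  a_T = 12938/18831

Starting state is R, so the absorption probability is a_R = 7429/18831.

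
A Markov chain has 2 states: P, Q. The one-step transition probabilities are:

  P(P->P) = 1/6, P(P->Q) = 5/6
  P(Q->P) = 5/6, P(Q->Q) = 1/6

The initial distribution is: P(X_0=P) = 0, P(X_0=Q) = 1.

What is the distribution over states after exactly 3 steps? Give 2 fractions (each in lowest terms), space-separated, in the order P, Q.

Answer: 35/54 19/54

Derivation:
Propagating the distribution step by step (d_{t+1} = d_t * P):
d_0 = (P=0, Q=1)
  d_1[P] = 0*1/6 + 1*5/6 = 5/6
  d_1[Q] = 0*5/6 + 1*1/6 = 1/6
d_1 = (P=5/6, Q=1/6)
  d_2[P] = 5/6*1/6 + 1/6*5/6 = 5/18
  d_2[Q] = 5/6*5/6 + 1/6*1/6 = 13/18
d_2 = (P=5/18, Q=13/18)
  d_3[P] = 5/18*1/6 + 13/18*5/6 = 35/54
  d_3[Q] = 5/18*5/6 + 13/18*1/6 = 19/54
d_3 = (P=35/54, Q=19/54)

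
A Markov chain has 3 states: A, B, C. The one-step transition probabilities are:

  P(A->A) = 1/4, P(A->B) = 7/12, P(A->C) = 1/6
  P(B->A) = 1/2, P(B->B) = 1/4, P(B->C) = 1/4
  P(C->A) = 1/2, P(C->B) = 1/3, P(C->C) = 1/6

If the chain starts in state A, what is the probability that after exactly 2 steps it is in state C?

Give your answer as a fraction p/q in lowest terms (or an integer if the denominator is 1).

Computing P^2 by repeated multiplication:
P^1 =
  A: [1/4, 7/12, 1/6]
  B: [1/2, 1/4, 1/4]
  C: [1/2, 1/3, 1/6]
P^2 =
  A: [7/16, 25/72, 31/144]
  B: [3/8, 7/16, 3/16]
  C: [3/8, 31/72, 7/36]

(P^2)[A -> C] = 31/144

Answer: 31/144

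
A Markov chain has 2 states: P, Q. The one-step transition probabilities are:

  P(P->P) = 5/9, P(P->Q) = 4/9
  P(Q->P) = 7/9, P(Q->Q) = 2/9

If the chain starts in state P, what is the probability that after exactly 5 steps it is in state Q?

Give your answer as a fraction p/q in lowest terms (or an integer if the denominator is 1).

Answer: 21484/59049

Derivation:
Computing P^5 by repeated multiplication:
P^1 =
  P: [5/9, 4/9]
  Q: [7/9, 2/9]
P^2 =
  P: [53/81, 28/81]
  Q: [49/81, 32/81]
P^3 =
  P: [461/729, 268/729]
  Q: [469/729, 260/729]
P^4 =
  P: [4181/6561, 2380/6561]
  Q: [4165/6561, 2396/6561]
P^5 =
  P: [37565/59049, 21484/59049]
  Q: [37597/59049, 21452/59049]

(P^5)[P -> Q] = 21484/59049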